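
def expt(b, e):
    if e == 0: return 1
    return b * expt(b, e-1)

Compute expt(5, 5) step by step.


expt(5, 5)
= 5 * expt(5, 4)
= 5 * 5 * expt(5, 3)
= 5 * 5 * 5 * expt(5, 2)
= 5 * 5 * 5 * 5 * expt(5, 1)
= 5 * 5 * 5 * 5 * 5 * expt(5, 0)
= 5 * 5 * 5 * 5 * 5 * 1
= 3125

3125


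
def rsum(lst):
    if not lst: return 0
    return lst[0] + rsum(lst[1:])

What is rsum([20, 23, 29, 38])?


rsum([20, 23, 29, 38]) = 20 + rsum([23, 29, 38])
rsum([23, 29, 38]) = 23 + rsum([29, 38])
rsum([29, 38]) = 29 + rsum([38])
rsum([38]) = 38 + rsum([])
rsum([]) = 0  (base case)
Total: 20 + 23 + 29 + 38 + 0 = 110

110


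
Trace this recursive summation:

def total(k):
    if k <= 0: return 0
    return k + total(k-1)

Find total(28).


total(28)
= 28 + 27 + 26 + 25 + 24 + 23 + 22 + 21 + 20 + 19 + 18 + 17 + 16 + 15 + 14 + 13 + 12 + 11 + 10 + 9 + 8 + 7 + 6 + 5 + 4 + 3 + 2 + 1 + total(0)
= 28 + 27 + 26 + 25 + 24 + 23 + 22 + 21 + 20 + 19 + 18 + 17 + 16 + 15 + 14 + 13 + 12 + 11 + 10 + 9 + 8 + 7 + 6 + 5 + 4 + 3 + 2 + 1 + 0
= 406

406


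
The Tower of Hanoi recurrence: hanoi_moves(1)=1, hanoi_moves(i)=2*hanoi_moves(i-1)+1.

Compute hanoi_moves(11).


hanoi_moves(11) = 2 * hanoi_moves(10) + 1
hanoi_moves(10) = 2 * hanoi_moves(9) + 1
hanoi_moves(9) = 2 * hanoi_moves(8) + 1
hanoi_moves(8) = 2 * hanoi_moves(7) + 1
hanoi_moves(7) = 2 * hanoi_moves(6) + 1
hanoi_moves(6) = 2 * hanoi_moves(5) + 1
hanoi_moves(5) = 2 * hanoi_moves(4) + 1
hanoi_moves(4) = 2 * hanoi_moves(3) + 1
hanoi_moves(3) = 2 * hanoi_moves(2) + 1
hanoi_moves(2) = 2 * hanoi_moves(1) + 1
hanoi_moves(1) = 1  (base case)
hanoi_moves(2) = 2 * 1 + 1 = 3
hanoi_moves(3) = 2 * 3 + 1 = 7
hanoi_moves(4) = 2 * 7 + 1 = 15
hanoi_moves(5) = 2 * 15 + 1 = 31
hanoi_moves(6) = 2 * 31 + 1 = 63
hanoi_moves(7) = 2 * 63 + 1 = 127
hanoi_moves(8) = 2 * 127 + 1 = 255
hanoi_moves(9) = 2 * 255 + 1 = 511
hanoi_moves(10) = 2 * 511 + 1 = 1023
hanoi_moves(11) = 2 * 1023 + 1 = 2047

2047


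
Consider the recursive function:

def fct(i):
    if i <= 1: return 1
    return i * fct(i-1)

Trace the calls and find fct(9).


fct(9)
= 9 * fct(8)
= 9 * 8 * fct(7)
= 9 * 8 * 7 * fct(6)
= 9 * 8 * 7 * 6 * fct(5)
= 9 * 8 * 7 * 6 * 5 * fct(4)
= 9 * 8 * 7 * 6 * 5 * 4 * fct(3)
= 9 * 8 * 7 * 6 * 5 * 4 * 3 * fct(2)
= 9 * 8 * 7 * 6 * 5 * 4 * 3 * 2 * fct(1)
= 9 * 8 * 7 * 6 * 5 * 4 * 3 * 2 * 1
= 362880

362880


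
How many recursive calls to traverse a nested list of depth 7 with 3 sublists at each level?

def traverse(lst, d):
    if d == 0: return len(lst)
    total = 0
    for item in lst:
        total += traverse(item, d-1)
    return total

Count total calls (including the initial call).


At depth 0 (root): 1 call
At depth 1: each of 1 parents calls traverse on 3 children = 3 calls
At depth 2: each of 3 parents calls traverse on 3 children = 9 calls
At depth 3: each of 9 parents calls traverse on 3 children = 27 calls
At depth 4: each of 27 parents calls traverse on 3 children = 81 calls
At depth 5: each of 81 parents calls traverse on 3 children = 243 calls
At depth 6: each of 243 parents calls traverse on 3 children = 729 calls
At depth 7: each of 729 parents calls traverse on 3 children = 2187 calls
Total: 1 + 3 + 9 + 27 + 81 + 243 + 729 + 2187 = 3280

3280


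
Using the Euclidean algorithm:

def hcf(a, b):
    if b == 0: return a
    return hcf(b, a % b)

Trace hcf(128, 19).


hcf(128, 19) = hcf(19, 14)
hcf(19, 14) = hcf(14, 5)
hcf(14, 5) = hcf(5, 4)
hcf(5, 4) = hcf(4, 1)
hcf(4, 1) = hcf(1, 0)
hcf(1, 0) = 1  (base case)

1


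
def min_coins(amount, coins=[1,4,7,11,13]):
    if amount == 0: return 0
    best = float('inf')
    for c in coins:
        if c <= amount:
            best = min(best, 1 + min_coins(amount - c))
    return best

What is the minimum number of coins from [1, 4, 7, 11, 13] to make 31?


Building up with DP:
min_coins(0) = 0
min_coins(1) = min(1+min_coins(0)=1+0=1) = 1
min_coins(2) = min(1+min_coins(1)=1+1=2) = 2
min_coins(3) = min(1+min_coins(2)=1+2=3) = 3
min_coins(4) = min(1+min_coins(3)=1+3=4, 1+min_coins(0)=1+0=1) = 1
min_coins(5) = min(1+min_coins(4)=1+1=2, 1+min_coins(1)=1+1=2) = 2
min_coins(6) = min(1+min_coins(5)=1+2=3, 1+min_coins(2)=1+2=3) = 3
min_coins(7) = min(1+min_coins(6)=1+3=4, 1+min_coins(3)=1+3=4, 1+min_coins(0)=1+0=1) = 1
min_coins(8) = min(1+min_coins(7)=1+1=2, 1+min_coins(4)=1+1=2, 1+min_coins(1)=1+1=2) = 2
min_coins(9) = min(1+min_coins(8)=1+2=3, 1+min_coins(5)=1+2=3, 1+min_coins(2)=1+2=3) = 3
min_coins(10) = min(1+min_coins(9)=1+3=4, 1+min_coins(6)=1+3=4, 1+min_coins(3)=1+3=4) = 4
min_coins(11) = min(1+min_coins(10)=1+4=5, 1+min_coins(7)=1+1=2, 1+min_coins(4)=1+1=2, 1+min_coins(0)=1+0=1) = 1
min_coins(12) = min(1+min_coins(11)=1+1=2, 1+min_coins(8)=1+2=3, 1+min_coins(5)=1+2=3, 1+min_coins(1)=1+1=2) = 2
min_coins(13) = min(1+min_coins(12)=1+2=3, 1+min_coins(9)=1+3=4, 1+min_coins(6)=1+3=4, 1+min_coins(2)=1+2=3, 1+min_coins(0)=1+0=1) = 1
min_coins(14) = min(1+min_coins(13)=1+1=2, 1+min_coins(10)=1+4=5, 1+min_coins(7)=1+1=2, 1+min_coins(3)=1+3=4, 1+min_coins(1)=1+1=2) = 2
min_coins(15) = min(1+min_coins(14)=1+2=3, 1+min_coins(11)=1+1=2, 1+min_coins(8)=1+2=3, 1+min_coins(4)=1+1=2, 1+min_coins(2)=1+2=3) = 2
min_coins(16) = min(1+min_coins(15)=1+2=3, 1+min_coins(12)=1+2=3, 1+min_coins(9)=1+3=4, 1+min_coins(5)=1+2=3, 1+min_coins(3)=1+3=4) = 3
min_coins(17) = min(1+min_coins(16)=1+3=4, 1+min_coins(13)=1+1=2, 1+min_coins(10)=1+4=5, 1+min_coins(6)=1+3=4, 1+min_coins(4)=1+1=2) = 2
min_coins(18) = min(1+min_coins(17)=1+2=3, 1+min_coins(14)=1+2=3, 1+min_coins(11)=1+1=2, 1+min_coins(7)=1+1=2, 1+min_coins(5)=1+2=3) = 2
min_coins(19) = min(1+min_coins(18)=1+2=3, 1+min_coins(15)=1+2=3, 1+min_coins(12)=1+2=3, 1+min_coins(8)=1+2=3, 1+min_coins(6)=1+3=4) = 3
min_coins(20) = min(1+min_coins(19)=1+3=4, 1+min_coins(16)=1+3=4, 1+min_coins(13)=1+1=2, 1+min_coins(9)=1+3=4, 1+min_coins(7)=1+1=2) = 2
min_coins(21) = min(1+min_coins(20)=1+2=3, 1+min_coins(17)=1+2=3, 1+min_coins(14)=1+2=3, 1+min_coins(10)=1+4=5, 1+min_coins(8)=1+2=3) = 3
min_coins(22) = min(1+min_coins(21)=1+3=4, 1+min_coins(18)=1+2=3, 1+min_coins(15)=1+2=3, 1+min_coins(11)=1+1=2, 1+min_coins(9)=1+3=4) = 2
min_coins(23) = min(1+min_coins(22)=1+2=3, 1+min_coins(19)=1+3=4, 1+min_coins(16)=1+3=4, 1+min_coins(12)=1+2=3, 1+min_coins(10)=1+4=5) = 3
min_coins(24) = min(1+min_coins(23)=1+3=4, 1+min_coins(20)=1+2=3, 1+min_coins(17)=1+2=3, 1+min_coins(13)=1+1=2, 1+min_coins(11)=1+1=2) = 2
min_coins(25) = min(1+min_coins(24)=1+2=3, 1+min_coins(21)=1+3=4, 1+min_coins(18)=1+2=3, 1+min_coins(14)=1+2=3, 1+min_coins(12)=1+2=3) = 3
min_coins(26) = min(1+min_coins(25)=1+3=4, 1+min_coins(22)=1+2=3, 1+min_coins(19)=1+3=4, 1+min_coins(15)=1+2=3, 1+min_coins(13)=1+1=2) = 2
min_coins(27) = min(1+min_coins(26)=1+2=3, 1+min_coins(23)=1+3=4, 1+min_coins(20)=1+2=3, 1+min_coins(16)=1+3=4, 1+min_coins(14)=1+2=3) = 3
min_coins(28) = min(1+min_coins(27)=1+3=4, 1+min_coins(24)=1+2=3, 1+min_coins(21)=1+3=4, 1+min_coins(17)=1+2=3, 1+min_coins(15)=1+2=3) = 3
min_coins(29) = min(1+min_coins(28)=1+3=4, 1+min_coins(25)=1+3=4, 1+min_coins(22)=1+2=3, 1+min_coins(18)=1+2=3, 1+min_coins(16)=1+3=4) = 3
min_coins(30) = min(1+min_coins(29)=1+3=4, 1+min_coins(26)=1+2=3, 1+min_coins(23)=1+3=4, 1+min_coins(19)=1+3=4, 1+min_coins(17)=1+2=3) = 3
min_coins(31) = min(1+min_coins(30)=1+3=4, 1+min_coins(27)=1+3=4, 1+min_coins(24)=1+2=3, 1+min_coins(20)=1+2=3, 1+min_coins(18)=1+2=3) = 3

3


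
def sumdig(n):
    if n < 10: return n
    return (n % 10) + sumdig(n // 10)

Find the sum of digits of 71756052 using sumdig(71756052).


sumdig(71756052) = 2 + sumdig(7175605)
sumdig(7175605) = 5 + sumdig(717560)
sumdig(717560) = 0 + sumdig(71756)
sumdig(71756) = 6 + sumdig(7175)
sumdig(7175) = 5 + sumdig(717)
sumdig(717) = 7 + sumdig(71)
sumdig(71) = 1 + sumdig(7)
sumdig(7) = 7  (base case)
Total: 2 + 5 + 0 + 6 + 5 + 7 + 1 + 7 = 33

33


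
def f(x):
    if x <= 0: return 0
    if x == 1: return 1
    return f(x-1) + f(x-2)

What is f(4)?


Computing f(4) bottom-up:
f(0) = 0
f(1) = 1
f(2) = f(1) + f(0) = 1 + 0 = 1
f(3) = f(2) + f(1) = 1 + 1 = 2
f(4) = f(3) + f(2) = 2 + 1 = 3

3


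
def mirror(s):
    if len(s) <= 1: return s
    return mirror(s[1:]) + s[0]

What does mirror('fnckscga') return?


mirror('fnckscga') = mirror('nckscga') + 'f'
mirror('nckscga') = mirror('ckscga') + 'n'
mirror('ckscga') = mirror('kscga') + 'c'
mirror('kscga') = mirror('scga') + 'k'
mirror('scga') = mirror('cga') + 's'
mirror('cga') = mirror('ga') + 'c'
mirror('ga') = mirror('a') + 'g'
mirror('a') = 'a'  (base case)
Concatenating: 'a' + 'g' + 'c' + 's' + 'k' + 'c' + 'n' + 'f' = 'agcskcnf'

agcskcnf


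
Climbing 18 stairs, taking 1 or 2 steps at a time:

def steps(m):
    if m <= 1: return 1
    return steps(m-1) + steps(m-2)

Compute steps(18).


Building up from base cases:
steps(0) = 1
steps(1) = 1
steps(2) = steps(1) + steps(0) = 1 + 1 = 2
steps(3) = steps(2) + steps(1) = 2 + 1 = 3
steps(4) = steps(3) + steps(2) = 3 + 2 = 5
steps(5) = steps(4) + steps(3) = 5 + 3 = 8
steps(6) = steps(5) + steps(4) = 8 + 5 = 13
steps(7) = steps(6) + steps(5) = 13 + 8 = 21
steps(8) = steps(7) + steps(6) = 21 + 13 = 34
steps(9) = steps(8) + steps(7) = 34 + 21 = 55
steps(10) = steps(9) + steps(8) = 55 + 34 = 89
steps(11) = steps(10) + steps(9) = 89 + 55 = 144
steps(12) = steps(11) + steps(10) = 144 + 89 = 233
steps(13) = steps(12) + steps(11) = 233 + 144 = 377
steps(14) = steps(13) + steps(12) = 377 + 233 = 610
steps(15) = steps(14) + steps(13) = 610 + 377 = 987
steps(16) = steps(15) + steps(14) = 987 + 610 = 1597
steps(17) = steps(16) + steps(15) = 1597 + 987 = 2584
steps(18) = steps(17) + steps(16) = 2584 + 1597 = 4181

4181


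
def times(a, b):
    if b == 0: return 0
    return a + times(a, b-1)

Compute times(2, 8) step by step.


times(2, 8) = 2 + times(2, 7)
times(2, 7) = 2 + times(2, 6)
times(2, 6) = 2 + times(2, 5)
times(2, 5) = 2 + times(2, 4)
times(2, 4) = 2 + times(2, 3)
times(2, 3) = 2 + times(2, 2)
times(2, 2) = 2 + times(2, 1)
times(2, 1) = 2 + times(2, 0)
times(2, 0) = 0  (base case)
Total: 2 + 2 + 2 + 2 + 2 + 2 + 2 + 2 + 0 = 16

16


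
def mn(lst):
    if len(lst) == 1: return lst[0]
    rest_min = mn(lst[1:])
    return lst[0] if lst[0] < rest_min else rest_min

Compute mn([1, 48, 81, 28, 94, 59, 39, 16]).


mn([1, 48, 81, 28, 94, 59, 39, 16]): compare 1 with mn([48, 81, 28, 94, 59, 39, 16])
mn([48, 81, 28, 94, 59, 39, 16]): compare 48 with mn([81, 28, 94, 59, 39, 16])
mn([81, 28, 94, 59, 39, 16]): compare 81 with mn([28, 94, 59, 39, 16])
mn([28, 94, 59, 39, 16]): compare 28 with mn([94, 59, 39, 16])
mn([94, 59, 39, 16]): compare 94 with mn([59, 39, 16])
mn([59, 39, 16]): compare 59 with mn([39, 16])
mn([39, 16]): compare 39 with mn([16])
mn([16]) = 16  (base case)
Compare 39 with 16 -> 16
Compare 59 with 16 -> 16
Compare 94 with 16 -> 16
Compare 28 with 16 -> 16
Compare 81 with 16 -> 16
Compare 48 with 16 -> 16
Compare 1 with 16 -> 1

1


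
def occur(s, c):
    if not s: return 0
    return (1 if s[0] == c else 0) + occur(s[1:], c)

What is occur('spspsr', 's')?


s[0]='s' == 's' -> 1
s[0]='p' != 's' -> 0
s[0]='s' == 's' -> 1
s[0]='p' != 's' -> 0
s[0]='s' == 's' -> 1
s[0]='r' != 's' -> 0
Sum: 1 + 0 + 1 + 0 + 1 + 0 = 3

3


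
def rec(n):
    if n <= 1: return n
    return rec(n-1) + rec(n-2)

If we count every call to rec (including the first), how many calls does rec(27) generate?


Let C(n) = total calls for rec(n)
C(0) = 1, C(1) = 1
C(2) = 1 + C(1) + C(0) = 1 + 1 + 1 = 3
C(3) = 1 + C(2) + C(1) = 1 + 3 + 1 = 5
C(4) = 1 + C(3) + C(2) = 1 + 5 + 3 = 9
C(5) = 1 + C(4) + C(3) = 1 + 9 + 5 = 15
C(6) = 1 + C(5) + C(4) = 1 + 15 + 9 = 25
C(7) = 1 + C(6) + C(5) = 1 + 25 + 15 = 41
C(8) = 1 + C(7) + C(6) = 1 + 41 + 25 = 67
C(9) = 1 + C(8) + C(7) = 1 + 67 + 41 = 109
C(10) = 1 + C(9) + C(8) = 1 + 109 + 67 = 177
C(11) = 1 + C(10) + C(9) = 1 + 177 + 109 = 287
C(12) = 1 + C(11) + C(10) = 1 + 287 + 177 = 465
C(13) = 1 + C(12) + C(11) = 1 + 465 + 287 = 753
C(14) = 1 + C(13) + C(12) = 1 + 753 + 465 = 1219
C(15) = 1 + C(14) + C(13) = 1 + 1219 + 753 = 1973
C(16) = 1 + C(15) + C(14) = 1 + 1973 + 1219 = 3193
C(17) = 1 + C(16) + C(15) = 1 + 3193 + 1973 = 5167
C(18) = 1 + C(17) + C(16) = 1 + 5167 + 3193 = 8361
C(19) = 1 + C(18) + C(17) = 1 + 8361 + 5167 = 13529
C(20) = 1 + C(19) + C(18) = 1 + 13529 + 8361 = 21891
C(21) = 1 + C(20) + C(19) = 1 + 21891 + 13529 = 35421
C(22) = 1 + C(21) + C(20) = 1 + 35421 + 21891 = 57313
C(23) = 1 + C(22) + C(21) = 1 + 57313 + 35421 = 92735
C(24) = 1 + C(23) + C(22) = 1 + 92735 + 57313 = 150049
C(25) = 1 + C(24) + C(23) = 1 + 150049 + 92735 = 242785
C(26) = 1 + C(25) + C(24) = 1 + 242785 + 150049 = 392835
C(27) = 1 + C(26) + C(25) = 1 + 392835 + 242785 = 635621

635621


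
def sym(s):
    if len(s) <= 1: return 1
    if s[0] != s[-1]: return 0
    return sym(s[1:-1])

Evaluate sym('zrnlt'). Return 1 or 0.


sym('zrnlt'): s[0]='z' != s[-1]='t' -> return 0
Result: 0 (not a palindrome)

0


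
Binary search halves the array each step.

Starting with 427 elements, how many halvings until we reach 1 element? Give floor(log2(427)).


427 / 2 = 213
213 / 2 = 106
106 / 2 = 53
53 / 2 = 26
26 / 2 = 13
13 / 2 = 6
6 / 2 = 3
3 / 2 = 1
Reached 1 after 8 halvings

8


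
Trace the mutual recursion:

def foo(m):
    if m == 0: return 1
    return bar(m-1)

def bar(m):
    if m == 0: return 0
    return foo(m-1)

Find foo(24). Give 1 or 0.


foo(24) = bar(23)
bar(23) = foo(22)
foo(22) = bar(21)
bar(21) = foo(20)
foo(20) = bar(19)
bar(19) = foo(18)
foo(18) = bar(17)
bar(17) = foo(16)
foo(16) = bar(15)
bar(15) = foo(14)
foo(14) = bar(13)
bar(13) = foo(12)
foo(12) = bar(11)
bar(11) = foo(10)
foo(10) = bar(9)
bar(9) = foo(8)
foo(8) = bar(7)
bar(7) = foo(6)
foo(6) = bar(5)
bar(5) = foo(4)
foo(4) = bar(3)
bar(3) = foo(2)
foo(2) = bar(1)
bar(1) = foo(0)
foo(0) = 1  (base case)
Result: 1

1


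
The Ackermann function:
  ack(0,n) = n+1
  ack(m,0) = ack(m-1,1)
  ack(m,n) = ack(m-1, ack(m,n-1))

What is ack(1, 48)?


ack(1, 48) = ack(0, ack(1, 47))
  ack(1, 47) = ack(0, ack(1, 46))
    ack(1, 46) = ack(0, ack(1, 45))
      ack(1, 45) = ack(0, ack(1, 44))
        ack(1, 44) = ack(0, ack(1, 43))
          ack(1, 43) = ack(0, ack(1, 42))
          ack(1, 42) = ack(0, ack(1, 41))
          ack(1, 41) = ack(0, ack(1, 40))
          ack(1, 40) = ack(0, ack(1, 39))
          ack(1, 39) = ack(0, ack(1, 38))
          ack(1, 38) = ack(0, ack(1, 37))
          ack(1, 37) = ack(0, ack(1, 36))
          ack(1, 36) = ack(0, ack(1, 35))
          ack(1, 35) = ack(0, ack(1, 34))
          ack(1, 34) = ack(0, ack(1, 33))
          ack(1, 33) = ack(0, ack(1, 32))
          ack(1, 32) = ack(0, ack(1, 31))
          ack(1, 31) = ack(0, ack(1, 30))
          ack(1, 30) = ack(0, ack(1, 29))
          ack(1, 29) = ack(0, ack(1, 28))
          ack(1, 28) = ack(0, ack(1, 27))
          ack(1, 27) = ack(0, ack(1, 26))
          ack(1, 26) = ack(0, ack(1, 25))
          ack(1, 25) = ack(0, ack(1, 24))
          ack(1, 24) = ack(0, ack(1, 23))
... (trace truncated)
Result: ack(1, 48) = 50

50


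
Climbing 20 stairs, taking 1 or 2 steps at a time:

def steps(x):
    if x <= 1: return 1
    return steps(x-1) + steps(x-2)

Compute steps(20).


Building up from base cases:
steps(0) = 1
steps(1) = 1
steps(2) = steps(1) + steps(0) = 1 + 1 = 2
steps(3) = steps(2) + steps(1) = 2 + 1 = 3
steps(4) = steps(3) + steps(2) = 3 + 2 = 5
steps(5) = steps(4) + steps(3) = 5 + 3 = 8
steps(6) = steps(5) + steps(4) = 8 + 5 = 13
steps(7) = steps(6) + steps(5) = 13 + 8 = 21
steps(8) = steps(7) + steps(6) = 21 + 13 = 34
steps(9) = steps(8) + steps(7) = 34 + 21 = 55
steps(10) = steps(9) + steps(8) = 55 + 34 = 89
steps(11) = steps(10) + steps(9) = 89 + 55 = 144
steps(12) = steps(11) + steps(10) = 144 + 89 = 233
steps(13) = steps(12) + steps(11) = 233 + 144 = 377
steps(14) = steps(13) + steps(12) = 377 + 233 = 610
steps(15) = steps(14) + steps(13) = 610 + 377 = 987
steps(16) = steps(15) + steps(14) = 987 + 610 = 1597
steps(17) = steps(16) + steps(15) = 1597 + 987 = 2584
steps(18) = steps(17) + steps(16) = 2584 + 1597 = 4181
steps(19) = steps(18) + steps(17) = 4181 + 2584 = 6765
steps(20) = steps(19) + steps(18) = 6765 + 4181 = 10946

10946


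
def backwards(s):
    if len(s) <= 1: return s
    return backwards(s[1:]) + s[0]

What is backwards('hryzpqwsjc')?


backwards('hryzpqwsjc') = backwards('ryzpqwsjc') + 'h'
backwards('ryzpqwsjc') = backwards('yzpqwsjc') + 'r'
backwards('yzpqwsjc') = backwards('zpqwsjc') + 'y'
backwards('zpqwsjc') = backwards('pqwsjc') + 'z'
backwards('pqwsjc') = backwards('qwsjc') + 'p'
backwards('qwsjc') = backwards('wsjc') + 'q'
backwards('wsjc') = backwards('sjc') + 'w'
backwards('sjc') = backwards('jc') + 's'
backwards('jc') = backwards('c') + 'j'
backwards('c') = 'c'  (base case)
Concatenating: 'c' + 'j' + 's' + 'w' + 'q' + 'p' + 'z' + 'y' + 'r' + 'h' = 'cjswqpzyrh'

cjswqpzyrh


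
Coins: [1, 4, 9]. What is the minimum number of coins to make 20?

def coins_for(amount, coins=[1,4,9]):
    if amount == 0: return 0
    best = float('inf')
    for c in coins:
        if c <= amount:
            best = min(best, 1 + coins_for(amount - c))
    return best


Building up with DP:
coins_for(0) = 0
coins_for(1) = min(1+coins_for(0)=1+0=1) = 1
coins_for(2) = min(1+coins_for(1)=1+1=2) = 2
coins_for(3) = min(1+coins_for(2)=1+2=3) = 3
coins_for(4) = min(1+coins_for(3)=1+3=4, 1+coins_for(0)=1+0=1) = 1
coins_for(5) = min(1+coins_for(4)=1+1=2, 1+coins_for(1)=1+1=2) = 2
coins_for(6) = min(1+coins_for(5)=1+2=3, 1+coins_for(2)=1+2=3) = 3
coins_for(7) = min(1+coins_for(6)=1+3=4, 1+coins_for(3)=1+3=4) = 4
coins_for(8) = min(1+coins_for(7)=1+4=5, 1+coins_for(4)=1+1=2) = 2
coins_for(9) = min(1+coins_for(8)=1+2=3, 1+coins_for(5)=1+2=3, 1+coins_for(0)=1+0=1) = 1
coins_for(10) = min(1+coins_for(9)=1+1=2, 1+coins_for(6)=1+3=4, 1+coins_for(1)=1+1=2) = 2
coins_for(11) = min(1+coins_for(10)=1+2=3, 1+coins_for(7)=1+4=5, 1+coins_for(2)=1+2=3) = 3
coins_for(12) = min(1+coins_for(11)=1+3=4, 1+coins_for(8)=1+2=3, 1+coins_for(3)=1+3=4) = 3
coins_for(13) = min(1+coins_for(12)=1+3=4, 1+coins_for(9)=1+1=2, 1+coins_for(4)=1+1=2) = 2
coins_for(14) = min(1+coins_for(13)=1+2=3, 1+coins_for(10)=1+2=3, 1+coins_for(5)=1+2=3) = 3
coins_for(15) = min(1+coins_for(14)=1+3=4, 1+coins_for(11)=1+3=4, 1+coins_for(6)=1+3=4) = 4
coins_for(16) = min(1+coins_for(15)=1+4=5, 1+coins_for(12)=1+3=4, 1+coins_for(7)=1+4=5) = 4
coins_for(17) = min(1+coins_for(16)=1+4=5, 1+coins_for(13)=1+2=3, 1+coins_for(8)=1+2=3) = 3
coins_for(18) = min(1+coins_for(17)=1+3=4, 1+coins_for(14)=1+3=4, 1+coins_for(9)=1+1=2) = 2
coins_for(19) = min(1+coins_for(18)=1+2=3, 1+coins_for(15)=1+4=5, 1+coins_for(10)=1+2=3) = 3
coins_for(20) = min(1+coins_for(19)=1+3=4, 1+coins_for(16)=1+4=5, 1+coins_for(11)=1+3=4) = 4

4


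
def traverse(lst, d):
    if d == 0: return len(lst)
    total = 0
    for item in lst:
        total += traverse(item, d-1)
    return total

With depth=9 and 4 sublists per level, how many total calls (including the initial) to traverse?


At depth 0 (root): 1 call
At depth 1: each of 1 parents calls traverse on 4 children = 4 calls
At depth 2: each of 4 parents calls traverse on 4 children = 16 calls
At depth 3: each of 16 parents calls traverse on 4 children = 64 calls
At depth 4: each of 64 parents calls traverse on 4 children = 256 calls
At depth 5: each of 256 parents calls traverse on 4 children = 1024 calls
At depth 6: each of 1024 parents calls traverse on 4 children = 4096 calls
At depth 7: each of 4096 parents calls traverse on 4 children = 16384 calls
At depth 8: each of 16384 parents calls traverse on 4 children = 65536 calls
At depth 9: each of 65536 parents calls traverse on 4 children = 262144 calls
Total: 1 + 4 + 16 + 64 + 256 + 1024 + 4096 + 16384 + 65536 + 262144 = 349525

349525


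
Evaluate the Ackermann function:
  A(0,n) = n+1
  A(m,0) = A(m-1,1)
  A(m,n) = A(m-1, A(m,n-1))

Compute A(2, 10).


A(2, 10) = A(1, A(2, 9))
  A(2, 9) = A(1, A(2, 8))
    A(2, 8) = A(1, A(2, 7))
      A(2, 7) = A(1, A(2, 6))
        A(2, 6) = A(1, A(2, 5))
          A(2, 5) = A(1, A(2, 4))
          A(2, 4) = A(1, A(2, 3))
          A(2, 3) = A(1, A(2, 2))
          A(2, 2) = A(1, A(2, 1))
          A(2, 1) = A(1, A(2, 0))
          A(2, 0) = A(1, 1)
          A(1, 1) = A(0, A(1, 0))
          A(1, 0) = A(0, 1)
          A(0, 1) = 2
            = A(0, 2)
          A(0, 2) = 3
            = A(1, 3)
          A(1, 3) = A(0, A(1, 2))
          A(1, 2) = A(0, A(1, 1))
          A(1, 1) = A(0, A(1, 0))
          A(1, 0) = A(0, 1)
          A(0, 1) = 2
            = A(0, 2)
          A(0, 2) = 3
            = A(0, 3)
... (trace truncated)
Result: A(2, 10) = 23

23


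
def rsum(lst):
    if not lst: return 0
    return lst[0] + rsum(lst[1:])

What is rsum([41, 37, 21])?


rsum([41, 37, 21]) = 41 + rsum([37, 21])
rsum([37, 21]) = 37 + rsum([21])
rsum([21]) = 21 + rsum([])
rsum([]) = 0  (base case)
Total: 41 + 37 + 21 + 0 = 99

99


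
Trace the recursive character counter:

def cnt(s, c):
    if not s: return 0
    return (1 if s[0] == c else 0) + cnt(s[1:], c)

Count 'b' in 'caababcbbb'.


s[0]='c' != 'b' -> 0
s[0]='a' != 'b' -> 0
s[0]='a' != 'b' -> 0
s[0]='b' == 'b' -> 1
s[0]='a' != 'b' -> 0
s[0]='b' == 'b' -> 1
s[0]='c' != 'b' -> 0
s[0]='b' == 'b' -> 1
s[0]='b' == 'b' -> 1
s[0]='b' == 'b' -> 1
Sum: 0 + 0 + 0 + 1 + 0 + 1 + 0 + 1 + 1 + 1 = 5

5


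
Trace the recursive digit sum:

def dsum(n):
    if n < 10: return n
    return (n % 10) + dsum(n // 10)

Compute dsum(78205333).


dsum(78205333) = 3 + dsum(7820533)
dsum(7820533) = 3 + dsum(782053)
dsum(782053) = 3 + dsum(78205)
dsum(78205) = 5 + dsum(7820)
dsum(7820) = 0 + dsum(782)
dsum(782) = 2 + dsum(78)
dsum(78) = 8 + dsum(7)
dsum(7) = 7  (base case)
Total: 3 + 3 + 3 + 5 + 0 + 2 + 8 + 7 = 31

31


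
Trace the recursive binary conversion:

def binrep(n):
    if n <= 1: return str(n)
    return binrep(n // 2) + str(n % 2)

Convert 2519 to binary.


binrep(2519) = binrep(1259) + '1'
binrep(1259) = binrep(629) + '1'
binrep(629) = binrep(314) + '1'
binrep(314) = binrep(157) + '0'
binrep(157) = binrep(78) + '1'
binrep(78) = binrep(39) + '0'
binrep(39) = binrep(19) + '1'
binrep(19) = binrep(9) + '1'
binrep(9) = binrep(4) + '1'
binrep(4) = binrep(2) + '0'
binrep(2) = binrep(1) + '0'
binrep(1) = '1'  (base case)
Concatenating: '1' + '0' + '0' + '1' + '1' + '1' + '0' + '1' + '0' + '1' + '1' + '1' = '100111010111'

100111010111


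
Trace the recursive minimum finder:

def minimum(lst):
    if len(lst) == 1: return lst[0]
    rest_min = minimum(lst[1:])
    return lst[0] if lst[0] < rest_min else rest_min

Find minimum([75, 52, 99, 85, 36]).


minimum([75, 52, 99, 85, 36]): compare 75 with minimum([52, 99, 85, 36])
minimum([52, 99, 85, 36]): compare 52 with minimum([99, 85, 36])
minimum([99, 85, 36]): compare 99 with minimum([85, 36])
minimum([85, 36]): compare 85 with minimum([36])
minimum([36]) = 36  (base case)
Compare 85 with 36 -> 36
Compare 99 with 36 -> 36
Compare 52 with 36 -> 36
Compare 75 with 36 -> 36

36


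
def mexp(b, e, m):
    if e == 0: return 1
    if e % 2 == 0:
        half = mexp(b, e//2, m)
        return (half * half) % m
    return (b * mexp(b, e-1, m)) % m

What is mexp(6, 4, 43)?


mexp(6, 4, 43): e is even, compute mexp(6, 2, 43)
  mexp(6, 2, 43): e is even, compute mexp(6, 1, 43)
    mexp(6, 1, 43): e is odd, compute mexp(6, 0, 43)
      mexp(6, 0, 43) = 1
    (6 * 1) % 43 = 6
  half=6, (6*6) % 43 = 36
half=36, (36*36) % 43 = 6

6


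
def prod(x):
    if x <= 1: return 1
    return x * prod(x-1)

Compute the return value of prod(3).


prod(3)
= 3 * prod(2)
= 3 * 2 * prod(1)
= 3 * 2 * 1
= 6

6


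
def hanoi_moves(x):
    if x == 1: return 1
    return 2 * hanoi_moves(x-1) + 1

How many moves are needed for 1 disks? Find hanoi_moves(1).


hanoi_moves(1) = 1  (base case)

1


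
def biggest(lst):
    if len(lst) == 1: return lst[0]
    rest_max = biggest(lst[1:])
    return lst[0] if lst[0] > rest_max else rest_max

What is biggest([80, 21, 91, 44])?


biggest([80, 21, 91, 44]): compare 80 with biggest([21, 91, 44])
biggest([21, 91, 44]): compare 21 with biggest([91, 44])
biggest([91, 44]): compare 91 with biggest([44])
biggest([44]) = 44  (base case)
Compare 91 with 44 -> 91
Compare 21 with 91 -> 91
Compare 80 with 91 -> 91

91


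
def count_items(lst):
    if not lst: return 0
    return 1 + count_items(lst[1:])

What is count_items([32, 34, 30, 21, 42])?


count_items([32, 34, 30, 21, 42]) = 1 + count_items([34, 30, 21, 42])
count_items([34, 30, 21, 42]) = 1 + count_items([30, 21, 42])
count_items([30, 21, 42]) = 1 + count_items([21, 42])
count_items([21, 42]) = 1 + count_items([42])
count_items([42]) = 1 + count_items([])
count_items([]) = 0  (base case)
Unwinding: 1 + 1 + 1 + 1 + 1 + 0 = 5

5


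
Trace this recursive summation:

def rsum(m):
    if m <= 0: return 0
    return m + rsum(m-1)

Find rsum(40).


rsum(40)
= 40 + 39 + 38 + 37 + 36 + 35 + 34 + 33 + 32 + 31 + 30 + 29 + 28 + 27 + 26 + 25 + 24 + 23 + 22 + 21 + 20 + 19 + 18 + 17 + 16 + 15 + 14 + 13 + 12 + 11 + 10 + 9 + 8 + 7 + 6 + 5 + 4 + 3 + 2 + 1 + rsum(0)
= 40 + 39 + 38 + 37 + 36 + 35 + 34 + 33 + 32 + 31 + 30 + 29 + 28 + 27 + 26 + 25 + 24 + 23 + 22 + 21 + 20 + 19 + 18 + 17 + 16 + 15 + 14 + 13 + 12 + 11 + 10 + 9 + 8 + 7 + 6 + 5 + 4 + 3 + 2 + 1 + 0
= 820

820


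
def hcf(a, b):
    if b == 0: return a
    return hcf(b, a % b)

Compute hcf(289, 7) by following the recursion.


hcf(289, 7) = hcf(7, 2)
hcf(7, 2) = hcf(2, 1)
hcf(2, 1) = hcf(1, 0)
hcf(1, 0) = 1  (base case)

1


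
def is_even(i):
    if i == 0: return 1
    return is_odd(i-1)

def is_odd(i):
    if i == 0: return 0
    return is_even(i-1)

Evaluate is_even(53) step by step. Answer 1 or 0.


is_even(53) = is_odd(52)
is_odd(52) = is_even(51)
is_even(51) = is_odd(50)
is_odd(50) = is_even(49)
is_even(49) = is_odd(48)
is_odd(48) = is_even(47)
is_even(47) = is_odd(46)
is_odd(46) = is_even(45)
is_even(45) = is_odd(44)
is_odd(44) = is_even(43)
is_even(43) = is_odd(42)
is_odd(42) = is_even(41)
is_even(41) = is_odd(40)
is_odd(40) = is_even(39)
is_even(39) = is_odd(38)
is_odd(38) = is_even(37)
is_even(37) = is_odd(36)
is_odd(36) = is_even(35)
is_even(35) = is_odd(34)
is_odd(34) = is_even(33)
is_even(33) = is_odd(32)
is_odd(32) = is_even(31)
is_even(31) = is_odd(30)
is_odd(30) = is_even(29)
is_even(29) = is_odd(28)
is_odd(28) = is_even(27)
is_even(27) = is_odd(26)
is_odd(26) = is_even(25)
is_even(25) = is_odd(24)
is_odd(24) = is_even(23)
is_even(23) = is_odd(22)
is_odd(22) = is_even(21)
is_even(21) = is_odd(20)
is_odd(20) = is_even(19)
is_even(19) = is_odd(18)
is_odd(18) = is_even(17)
is_even(17) = is_odd(16)
is_odd(16) = is_even(15)
is_even(15) = is_odd(14)
is_odd(14) = is_even(13)
is_even(13) = is_odd(12)
is_odd(12) = is_even(11)
is_even(11) = is_odd(10)
is_odd(10) = is_even(9)
is_even(9) = is_odd(8)
is_odd(8) = is_even(7)
is_even(7) = is_odd(6)
is_odd(6) = is_even(5)
is_even(5) = is_odd(4)
is_odd(4) = is_even(3)
is_even(3) = is_odd(2)
is_odd(2) = is_even(1)
is_even(1) = is_odd(0)
is_odd(0) = 0  (base case)
Result: 0

0


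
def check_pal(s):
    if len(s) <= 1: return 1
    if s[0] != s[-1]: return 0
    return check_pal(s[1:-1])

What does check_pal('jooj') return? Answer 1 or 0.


check_pal('jooj'): s[0]='j' == s[-1]='j' -> check check_pal('oo')
check_pal('oo'): s[0]='o' == s[-1]='o' -> check check_pal('')
check_pal(''): len <= 1 -> return 1  (base case)
Result: 1 (palindrome)

1


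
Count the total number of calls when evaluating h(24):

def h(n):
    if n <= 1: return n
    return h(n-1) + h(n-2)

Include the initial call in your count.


Let C(n) = total calls for h(n)
C(0) = 1, C(1) = 1
C(2) = 1 + C(1) + C(0) = 1 + 1 + 1 = 3
C(3) = 1 + C(2) + C(1) = 1 + 3 + 1 = 5
C(4) = 1 + C(3) + C(2) = 1 + 5 + 3 = 9
C(5) = 1 + C(4) + C(3) = 1 + 9 + 5 = 15
C(6) = 1 + C(5) + C(4) = 1 + 15 + 9 = 25
C(7) = 1 + C(6) + C(5) = 1 + 25 + 15 = 41
C(8) = 1 + C(7) + C(6) = 1 + 41 + 25 = 67
C(9) = 1 + C(8) + C(7) = 1 + 67 + 41 = 109
C(10) = 1 + C(9) + C(8) = 1 + 109 + 67 = 177
C(11) = 1 + C(10) + C(9) = 1 + 177 + 109 = 287
C(12) = 1 + C(11) + C(10) = 1 + 287 + 177 = 465
C(13) = 1 + C(12) + C(11) = 1 + 465 + 287 = 753
C(14) = 1 + C(13) + C(12) = 1 + 753 + 465 = 1219
C(15) = 1 + C(14) + C(13) = 1 + 1219 + 753 = 1973
C(16) = 1 + C(15) + C(14) = 1 + 1973 + 1219 = 3193
C(17) = 1 + C(16) + C(15) = 1 + 3193 + 1973 = 5167
C(18) = 1 + C(17) + C(16) = 1 + 5167 + 3193 = 8361
C(19) = 1 + C(18) + C(17) = 1 + 8361 + 5167 = 13529
C(20) = 1 + C(19) + C(18) = 1 + 13529 + 8361 = 21891
C(21) = 1 + C(20) + C(19) = 1 + 21891 + 13529 = 35421
C(22) = 1 + C(21) + C(20) = 1 + 35421 + 21891 = 57313
C(23) = 1 + C(22) + C(21) = 1 + 57313 + 35421 = 92735
C(24) = 1 + C(23) + C(22) = 1 + 92735 + 57313 = 150049

150049


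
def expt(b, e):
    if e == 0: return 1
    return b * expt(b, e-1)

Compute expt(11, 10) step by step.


expt(11, 10)
= 11 * expt(11, 9)
= 11 * 11 * expt(11, 8)
= 11 * 11 * 11 * expt(11, 7)
= 11 * 11 * 11 * 11 * expt(11, 6)
= 11 * 11 * 11 * 11 * 11 * expt(11, 5)
= 11 * 11 * 11 * 11 * 11 * 11 * expt(11, 4)
= 11 * 11 * 11 * 11 * 11 * 11 * 11 * expt(11, 3)
= 11 * 11 * 11 * 11 * 11 * 11 * 11 * 11 * expt(11, 2)
= 11 * 11 * 11 * 11 * 11 * 11 * 11 * 11 * 11 * expt(11, 1)
= 11 * 11 * 11 * 11 * 11 * 11 * 11 * 11 * 11 * 11 * expt(11, 0)
= 11 * 11 * 11 * 11 * 11 * 11 * 11 * 11 * 11 * 11 * 1
= 25937424601

25937424601


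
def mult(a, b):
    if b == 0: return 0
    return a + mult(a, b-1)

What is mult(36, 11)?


mult(36, 11) = 36 + mult(36, 10)
mult(36, 10) = 36 + mult(36, 9)
mult(36, 9) = 36 + mult(36, 8)
mult(36, 8) = 36 + mult(36, 7)
mult(36, 7) = 36 + mult(36, 6)
mult(36, 6) = 36 + mult(36, 5)
mult(36, 5) = 36 + mult(36, 4)
mult(36, 4) = 36 + mult(36, 3)
mult(36, 3) = 36 + mult(36, 2)
mult(36, 2) = 36 + mult(36, 1)
mult(36, 1) = 36 + mult(36, 0)
mult(36, 0) = 0  (base case)
Total: 36 + 36 + 36 + 36 + 36 + 36 + 36 + 36 + 36 + 36 + 36 + 0 = 396

396


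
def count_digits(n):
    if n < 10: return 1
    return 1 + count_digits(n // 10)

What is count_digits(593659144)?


count_digits(593659144) = 1 + count_digits(59365914)
count_digits(59365914) = 1 + count_digits(5936591)
count_digits(5936591) = 1 + count_digits(593659)
count_digits(593659) = 1 + count_digits(59365)
count_digits(59365) = 1 + count_digits(5936)
count_digits(5936) = 1 + count_digits(593)
count_digits(593) = 1 + count_digits(59)
count_digits(59) = 1 + count_digits(5)
count_digits(5) = 1  (base case: 5 < 10)
Unwinding: 1 + 1 + 1 + 1 + 1 + 1 + 1 + 1 + 1 = 9

9


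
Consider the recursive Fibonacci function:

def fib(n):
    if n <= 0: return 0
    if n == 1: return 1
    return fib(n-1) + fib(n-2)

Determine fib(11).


Computing fib(11) bottom-up:
fib(0) = 0
fib(1) = 1
fib(2) = fib(1) + fib(0) = 1 + 0 = 1
fib(3) = fib(2) + fib(1) = 1 + 1 = 2
fib(4) = fib(3) + fib(2) = 2 + 1 = 3
fib(5) = fib(4) + fib(3) = 3 + 2 = 5
fib(6) = fib(5) + fib(4) = 5 + 3 = 8
fib(7) = fib(6) + fib(5) = 8 + 5 = 13
fib(8) = fib(7) + fib(6) = 13 + 8 = 21
fib(9) = fib(8) + fib(7) = 21 + 13 = 34
fib(10) = fib(9) + fib(8) = 34 + 21 = 55
fib(11) = fib(10) + fib(9) = 55 + 34 = 89

89


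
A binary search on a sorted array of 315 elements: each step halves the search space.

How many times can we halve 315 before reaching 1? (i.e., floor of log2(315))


315 / 2 = 157
157 / 2 = 78
78 / 2 = 39
39 / 2 = 19
19 / 2 = 9
9 / 2 = 4
4 / 2 = 2
2 / 2 = 1
Reached 1 after 8 halvings

8


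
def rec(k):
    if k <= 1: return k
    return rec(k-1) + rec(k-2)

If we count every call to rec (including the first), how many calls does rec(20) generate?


Let C(n) = total calls for rec(n)
C(0) = 1, C(1) = 1
C(2) = 1 + C(1) + C(0) = 1 + 1 + 1 = 3
C(3) = 1 + C(2) + C(1) = 1 + 3 + 1 = 5
C(4) = 1 + C(3) + C(2) = 1 + 5 + 3 = 9
C(5) = 1 + C(4) + C(3) = 1 + 9 + 5 = 15
C(6) = 1 + C(5) + C(4) = 1 + 15 + 9 = 25
C(7) = 1 + C(6) + C(5) = 1 + 25 + 15 = 41
C(8) = 1 + C(7) + C(6) = 1 + 41 + 25 = 67
C(9) = 1 + C(8) + C(7) = 1 + 67 + 41 = 109
C(10) = 1 + C(9) + C(8) = 1 + 109 + 67 = 177
C(11) = 1 + C(10) + C(9) = 1 + 177 + 109 = 287
C(12) = 1 + C(11) + C(10) = 1 + 287 + 177 = 465
C(13) = 1 + C(12) + C(11) = 1 + 465 + 287 = 753
C(14) = 1 + C(13) + C(12) = 1 + 753 + 465 = 1219
C(15) = 1 + C(14) + C(13) = 1 + 1219 + 753 = 1973
C(16) = 1 + C(15) + C(14) = 1 + 1973 + 1219 = 3193
C(17) = 1 + C(16) + C(15) = 1 + 3193 + 1973 = 5167
C(18) = 1 + C(17) + C(16) = 1 + 5167 + 3193 = 8361
C(19) = 1 + C(18) + C(17) = 1 + 8361 + 5167 = 13529
C(20) = 1 + C(19) + C(18) = 1 + 13529 + 8361 = 21891

21891


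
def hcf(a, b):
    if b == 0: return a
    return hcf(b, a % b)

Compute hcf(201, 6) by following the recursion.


hcf(201, 6) = hcf(6, 3)
hcf(6, 3) = hcf(3, 0)
hcf(3, 0) = 3  (base case)

3


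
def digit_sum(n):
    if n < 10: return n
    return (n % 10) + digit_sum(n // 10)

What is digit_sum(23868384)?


digit_sum(23868384) = 4 + digit_sum(2386838)
digit_sum(2386838) = 8 + digit_sum(238683)
digit_sum(238683) = 3 + digit_sum(23868)
digit_sum(23868) = 8 + digit_sum(2386)
digit_sum(2386) = 6 + digit_sum(238)
digit_sum(238) = 8 + digit_sum(23)
digit_sum(23) = 3 + digit_sum(2)
digit_sum(2) = 2  (base case)
Total: 4 + 8 + 3 + 8 + 6 + 8 + 3 + 2 = 42

42


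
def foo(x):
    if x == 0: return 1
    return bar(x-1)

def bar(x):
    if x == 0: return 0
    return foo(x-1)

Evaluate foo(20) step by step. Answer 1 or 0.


foo(20) = bar(19)
bar(19) = foo(18)
foo(18) = bar(17)
bar(17) = foo(16)
foo(16) = bar(15)
bar(15) = foo(14)
foo(14) = bar(13)
bar(13) = foo(12)
foo(12) = bar(11)
bar(11) = foo(10)
foo(10) = bar(9)
bar(9) = foo(8)
foo(8) = bar(7)
bar(7) = foo(6)
foo(6) = bar(5)
bar(5) = foo(4)
foo(4) = bar(3)
bar(3) = foo(2)
foo(2) = bar(1)
bar(1) = foo(0)
foo(0) = 1  (base case)
Result: 1

1


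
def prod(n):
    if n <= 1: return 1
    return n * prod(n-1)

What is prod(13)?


prod(13)
= 13 * prod(12)
= 13 * 12 * prod(11)
= 13 * 12 * 11 * prod(10)
= 13 * 12 * 11 * 10 * prod(9)
= 13 * 12 * 11 * 10 * 9 * prod(8)
= 13 * 12 * 11 * 10 * 9 * 8 * prod(7)
= 13 * 12 * 11 * 10 * 9 * 8 * 7 * prod(6)
= 13 * 12 * 11 * 10 * 9 * 8 * 7 * 6 * prod(5)
= 13 * 12 * 11 * 10 * 9 * 8 * 7 * 6 * 5 * prod(4)
= 13 * 12 * 11 * 10 * 9 * 8 * 7 * 6 * 5 * 4 * prod(3)
= 13 * 12 * 11 * 10 * 9 * 8 * 7 * 6 * 5 * 4 * 3 * prod(2)
= 13 * 12 * 11 * 10 * 9 * 8 * 7 * 6 * 5 * 4 * 3 * 2 * prod(1)
= 13 * 12 * 11 * 10 * 9 * 8 * 7 * 6 * 5 * 4 * 3 * 2 * 1
= 6227020800

6227020800


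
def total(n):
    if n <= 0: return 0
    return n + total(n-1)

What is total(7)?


total(7)
= 7 + 6 + 5 + 4 + 3 + 2 + 1 + total(0)
= 7 + 6 + 5 + 4 + 3 + 2 + 1 + 0
= 28

28


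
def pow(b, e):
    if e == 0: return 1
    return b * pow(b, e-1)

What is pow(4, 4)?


pow(4, 4)
= 4 * pow(4, 3)
= 4 * 4 * pow(4, 2)
= 4 * 4 * 4 * pow(4, 1)
= 4 * 4 * 4 * 4 * pow(4, 0)
= 4 * 4 * 4 * 4 * 1
= 256

256


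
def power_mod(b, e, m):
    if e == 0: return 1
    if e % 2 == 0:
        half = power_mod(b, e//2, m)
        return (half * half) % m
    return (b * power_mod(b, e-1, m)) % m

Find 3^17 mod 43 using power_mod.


power_mod(3, 17, 43): e is odd, compute power_mod(3, 16, 43)
  power_mod(3, 16, 43): e is even, compute power_mod(3, 8, 43)
    power_mod(3, 8, 43): e is even, compute power_mod(3, 4, 43)
      power_mod(3, 4, 43): e is even, compute power_mod(3, 2, 43)
        power_mod(3, 2, 43): e is even, compute power_mod(3, 1, 43)
          power_mod(3, 1, 43): e is odd, compute power_mod(3, 0, 43)
          power_mod(3, 0, 43) = 1
          (3 * 1) % 43 = 3
        half=3, (3*3) % 43 = 9
      half=9, (9*9) % 43 = 38
    half=38, (38*38) % 43 = 25
  half=25, (25*25) % 43 = 23
(3 * 23) % 43 = 26

26


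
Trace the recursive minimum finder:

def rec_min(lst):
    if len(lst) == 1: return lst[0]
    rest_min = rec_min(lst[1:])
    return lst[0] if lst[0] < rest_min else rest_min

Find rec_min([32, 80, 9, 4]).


rec_min([32, 80, 9, 4]): compare 32 with rec_min([80, 9, 4])
rec_min([80, 9, 4]): compare 80 with rec_min([9, 4])
rec_min([9, 4]): compare 9 with rec_min([4])
rec_min([4]) = 4  (base case)
Compare 9 with 4 -> 4
Compare 80 with 4 -> 4
Compare 32 with 4 -> 4

4


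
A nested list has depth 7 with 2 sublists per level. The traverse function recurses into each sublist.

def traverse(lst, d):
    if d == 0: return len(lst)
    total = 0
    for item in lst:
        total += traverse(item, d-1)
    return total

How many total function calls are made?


At depth 0 (root): 1 call
At depth 1: each of 1 parents calls traverse on 2 children = 2 calls
At depth 2: each of 2 parents calls traverse on 2 children = 4 calls
At depth 3: each of 4 parents calls traverse on 2 children = 8 calls
At depth 4: each of 8 parents calls traverse on 2 children = 16 calls
At depth 5: each of 16 parents calls traverse on 2 children = 32 calls
At depth 6: each of 32 parents calls traverse on 2 children = 64 calls
At depth 7: each of 64 parents calls traverse on 2 children = 128 calls
Total: 1 + 2 + 4 + 8 + 16 + 32 + 64 + 128 = 255

255


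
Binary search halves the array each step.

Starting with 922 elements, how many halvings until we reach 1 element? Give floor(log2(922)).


922 / 2 = 461
461 / 2 = 230
230 / 2 = 115
115 / 2 = 57
57 / 2 = 28
28 / 2 = 14
14 / 2 = 7
7 / 2 = 3
3 / 2 = 1
Reached 1 after 9 halvings

9


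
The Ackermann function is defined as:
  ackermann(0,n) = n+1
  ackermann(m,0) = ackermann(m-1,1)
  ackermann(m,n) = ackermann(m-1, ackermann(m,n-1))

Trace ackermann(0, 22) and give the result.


ackermann(0, 22) = 23
Result: ackermann(0, 22) = 23

23


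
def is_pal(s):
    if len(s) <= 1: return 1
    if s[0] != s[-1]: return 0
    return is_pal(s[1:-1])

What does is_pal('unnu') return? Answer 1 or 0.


is_pal('unnu'): s[0]='u' == s[-1]='u' -> check is_pal('nn')
is_pal('nn'): s[0]='n' == s[-1]='n' -> check is_pal('')
is_pal(''): len <= 1 -> return 1  (base case)
Result: 1 (palindrome)

1


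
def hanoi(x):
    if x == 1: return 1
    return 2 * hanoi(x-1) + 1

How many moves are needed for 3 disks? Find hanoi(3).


hanoi(3) = 2 * hanoi(2) + 1
hanoi(2) = 2 * hanoi(1) + 1
hanoi(1) = 1  (base case)
hanoi(2) = 2 * 1 + 1 = 3
hanoi(3) = 2 * 3 + 1 = 7

7


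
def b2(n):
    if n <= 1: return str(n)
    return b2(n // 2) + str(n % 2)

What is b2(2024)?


b2(2024) = b2(1012) + '0'
b2(1012) = b2(506) + '0'
b2(506) = b2(253) + '0'
b2(253) = b2(126) + '1'
b2(126) = b2(63) + '0'
b2(63) = b2(31) + '1'
b2(31) = b2(15) + '1'
b2(15) = b2(7) + '1'
b2(7) = b2(3) + '1'
b2(3) = b2(1) + '1'
b2(1) = '1'  (base case)
Concatenating: '1' + '1' + '1' + '1' + '1' + '1' + '0' + '1' + '0' + '0' + '0' = '11111101000'

11111101000


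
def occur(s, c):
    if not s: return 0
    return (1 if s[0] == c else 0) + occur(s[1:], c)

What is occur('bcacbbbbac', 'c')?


s[0]='b' != 'c' -> 0
s[0]='c' == 'c' -> 1
s[0]='a' != 'c' -> 0
s[0]='c' == 'c' -> 1
s[0]='b' != 'c' -> 0
s[0]='b' != 'c' -> 0
s[0]='b' != 'c' -> 0
s[0]='b' != 'c' -> 0
s[0]='a' != 'c' -> 0
s[0]='c' == 'c' -> 1
Sum: 0 + 1 + 0 + 1 + 0 + 0 + 0 + 0 + 0 + 1 = 3

3


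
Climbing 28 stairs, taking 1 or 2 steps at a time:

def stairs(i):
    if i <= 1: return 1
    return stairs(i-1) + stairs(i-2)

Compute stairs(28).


Building up from base cases:
stairs(0) = 1
stairs(1) = 1
stairs(2) = stairs(1) + stairs(0) = 1 + 1 = 2
stairs(3) = stairs(2) + stairs(1) = 2 + 1 = 3
stairs(4) = stairs(3) + stairs(2) = 3 + 2 = 5
stairs(5) = stairs(4) + stairs(3) = 5 + 3 = 8
stairs(6) = stairs(5) + stairs(4) = 8 + 5 = 13
stairs(7) = stairs(6) + stairs(5) = 13 + 8 = 21
stairs(8) = stairs(7) + stairs(6) = 21 + 13 = 34
stairs(9) = stairs(8) + stairs(7) = 34 + 21 = 55
stairs(10) = stairs(9) + stairs(8) = 55 + 34 = 89
stairs(11) = stairs(10) + stairs(9) = 89 + 55 = 144
stairs(12) = stairs(11) + stairs(10) = 144 + 89 = 233
stairs(13) = stairs(12) + stairs(11) = 233 + 144 = 377
stairs(14) = stairs(13) + stairs(12) = 377 + 233 = 610
stairs(15) = stairs(14) + stairs(13) = 610 + 377 = 987
stairs(16) = stairs(15) + stairs(14) = 987 + 610 = 1597
stairs(17) = stairs(16) + stairs(15) = 1597 + 987 = 2584
stairs(18) = stairs(17) + stairs(16) = 2584 + 1597 = 4181
stairs(19) = stairs(18) + stairs(17) = 4181 + 2584 = 6765
stairs(20) = stairs(19) + stairs(18) = 6765 + 4181 = 10946
stairs(21) = stairs(20) + stairs(19) = 10946 + 6765 = 17711
stairs(22) = stairs(21) + stairs(20) = 17711 + 10946 = 28657
stairs(23) = stairs(22) + stairs(21) = 28657 + 17711 = 46368
stairs(24) = stairs(23) + stairs(22) = 46368 + 28657 = 75025
stairs(25) = stairs(24) + stairs(23) = 75025 + 46368 = 121393
stairs(26) = stairs(25) + stairs(24) = 121393 + 75025 = 196418
stairs(27) = stairs(26) + stairs(25) = 196418 + 121393 = 317811
stairs(28) = stairs(27) + stairs(26) = 317811 + 196418 = 514229

514229
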